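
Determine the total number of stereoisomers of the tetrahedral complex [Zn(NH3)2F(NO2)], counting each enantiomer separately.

All four vertices of a tetrahedron are equivalent and mutually adjacent, so cis/trans isomerism cannot arise.
Only one geometric arrangement is possible.

1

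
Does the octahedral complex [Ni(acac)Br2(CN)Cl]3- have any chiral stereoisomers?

yes

In an octahedral complex each vertex has one trans partner and four cis neighbours.
Each acac is bidentate and must span two cis positions.
Systematic placement gives 4 geometric isomers: Br trans; Br cis (3 arrangements, 2 chiral).
Of these, 2 lack any improper symmetry element and so occur as enantiomeric pairs, giving 4 + 2 = 6 stereoisomers in total.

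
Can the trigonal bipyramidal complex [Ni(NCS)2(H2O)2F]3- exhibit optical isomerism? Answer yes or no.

yes

A trigonal bipyramid has two axial and three equatorial sites, which are chemically inequivalent.
Placing the ligands in turn and identifying arrangements related by rotation or reflection leaves 5 distinct geometric isomers.
One of these lacks any improper symmetry element and so occurs as an enantiomeric pair, giving 5 + 1 = 6 stereoisomers in total.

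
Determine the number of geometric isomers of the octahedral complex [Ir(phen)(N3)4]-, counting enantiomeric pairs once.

In an octahedral complex each vertex has one trans partner and four cis neighbours.
Each phen is bidentate and must span two cis positions.
Only one geometric arrangement is possible.

1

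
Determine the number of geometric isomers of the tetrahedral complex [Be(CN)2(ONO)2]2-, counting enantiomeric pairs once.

1

Only one geometric arrangement is possible.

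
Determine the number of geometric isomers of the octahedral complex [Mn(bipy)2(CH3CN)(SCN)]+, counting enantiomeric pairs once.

In an octahedral complex each vertex has one trans partner and four cis neighbours.
Each bipy is bidentate and must span two cis positions.
Working through the distinct placements yields 2 geometric isomers: CH3CN and SCN mutually trans; CH3CN and SCN mutually cis (chiral).

2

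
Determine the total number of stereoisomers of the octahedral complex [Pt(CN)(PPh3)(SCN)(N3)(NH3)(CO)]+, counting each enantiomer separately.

30

Systematic enumeration (placing each ligand type in turn and discarding arrangements equivalent by rotation or reflection) gives 15 geometric isomers.
Of these, 15 lack any improper symmetry element and so occur as enantiomeric pairs, giving 15 + 15 = 30 stereoisomers in total.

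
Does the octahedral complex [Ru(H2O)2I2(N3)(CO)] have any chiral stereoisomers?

yes

The six octahedral sites form three mutually perpendicular trans pairs.
Working through the distinct placements yields 6 geometric isomers: H2O cis, I cis (3 arrangements, 2 chiral); H2O cis, I trans; H2O trans, I cis; H2O trans, I trans.
Of these, 2 lack any improper symmetry element and so occur as enantiomeric pairs, giving 6 + 2 = 8 stereoisomers in total.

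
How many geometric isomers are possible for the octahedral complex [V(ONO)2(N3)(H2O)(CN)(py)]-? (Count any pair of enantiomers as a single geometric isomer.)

An octahedron has six vertices in three trans pairs; every non-trans pair is cis.
Placing the ligands in turn and identifying arrangements related by rotation or reflection leaves 9 distinct geometric isomers.

9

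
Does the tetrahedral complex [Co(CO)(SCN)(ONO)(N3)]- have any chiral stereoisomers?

yes

All four vertices of a tetrahedron are equivalent and mutually adjacent, so cis/trans isomerism cannot arise.
Only one geometric arrangement is possible; it has no improper symmetry element, so it exists as a pair of enantiomers (2 stereoisomers).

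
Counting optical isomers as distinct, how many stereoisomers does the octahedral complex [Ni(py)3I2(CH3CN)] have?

3

Systematic placement gives 3 geometric isomers: py mer, I cis; py mer, I trans; py fac, I cis.
Each arrangement has an internal mirror plane or centre of symmetry, so none is chiral.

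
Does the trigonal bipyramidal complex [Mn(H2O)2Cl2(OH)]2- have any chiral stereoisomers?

yes

A trigonal bipyramid has two axial and three equatorial sites, which are chemically inequivalent.
Exhaustive case analysis gives 5 geometric isomers.
One of these lacks any improper symmetry element and so occurs as an enantiomeric pair, giving 5 + 1 = 6 stereoisomers in total.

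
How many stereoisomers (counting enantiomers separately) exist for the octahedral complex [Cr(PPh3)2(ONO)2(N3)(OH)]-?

The six octahedral sites form three mutually perpendicular trans pairs.
There are 6 geometric isomers: PPh3 trans, ONO trans; PPh3 cis, ONO cis (3 arrangements, 2 chiral); PPh3 trans, ONO cis; PPh3 cis, ONO trans.
Of these, 2 lack any improper symmetry element and so occur as enantiomeric pairs, giving 6 + 2 = 8 stereoisomers in total.

8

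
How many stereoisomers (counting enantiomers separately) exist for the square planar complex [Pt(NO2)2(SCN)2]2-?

In a square planar complex each vertex has one trans partner and two cis neighbours.
Working through the distinct placements yields 2 geometric isomers: NO2 cis; NO2 trans.
Each arrangement has an internal mirror plane or centre of symmetry, so none is chiral.

2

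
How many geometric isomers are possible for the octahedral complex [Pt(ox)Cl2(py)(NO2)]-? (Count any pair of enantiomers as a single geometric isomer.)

4

In an octahedral complex each vertex has one trans partner and four cis neighbours.
Each ox is bidentate and must span two cis positions.
Working through the distinct placements yields 4 geometric isomers: Cl trans; Cl cis (3 arrangements, 2 chiral).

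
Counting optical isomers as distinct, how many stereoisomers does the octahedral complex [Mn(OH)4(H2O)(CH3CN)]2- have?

2

The six octahedral sites form three mutually perpendicular trans pairs.
There are 2 geometric isomers: H2O and CH3CN mutually trans; H2O and CH3CN mutually cis.
Each arrangement has an internal mirror plane or centre of symmetry, so none is chiral.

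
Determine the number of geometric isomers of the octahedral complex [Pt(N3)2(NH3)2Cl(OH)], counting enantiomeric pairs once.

In an octahedral complex each vertex has one trans partner and four cis neighbours.
Working through the distinct placements yields 6 geometric isomers: N3 cis, NH3 cis (3 arrangements, 2 chiral); N3 cis, NH3 trans; N3 trans, NH3 cis; N3 trans, NH3 trans.

6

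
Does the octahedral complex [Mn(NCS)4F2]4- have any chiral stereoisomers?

no

The six octahedral sites form three mutually perpendicular trans pairs.
The distinct arrangements are (2 in all): F trans; F cis.
Each arrangement has an internal mirror plane or centre of symmetry, so none is chiral.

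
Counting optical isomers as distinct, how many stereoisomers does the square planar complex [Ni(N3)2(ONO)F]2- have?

A square has two trans pairs of vertices; adjacent vertices are cis.
The distinct arrangements are (2 in all): N3 cis; N3 trans.
Each arrangement has an internal mirror plane or centre of symmetry, so none is chiral.

2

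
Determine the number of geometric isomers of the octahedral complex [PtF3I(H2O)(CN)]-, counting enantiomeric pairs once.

4

The six octahedral sites form three mutually perpendicular trans pairs.
Systematic placement gives 4 geometric isomers: F mer (3 arrangements); F fac (chiral).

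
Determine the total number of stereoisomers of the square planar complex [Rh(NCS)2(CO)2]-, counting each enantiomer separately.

In a square planar complex each vertex has one trans partner and two cis neighbours.
Systematic placement gives 2 geometric isomers: NCS cis; NCS trans.
Each arrangement has an internal mirror plane or centre of symmetry, so none is chiral.

2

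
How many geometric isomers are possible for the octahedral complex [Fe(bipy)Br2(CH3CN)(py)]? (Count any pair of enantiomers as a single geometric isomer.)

The six octahedral sites form three mutually perpendicular trans pairs.
Each bipy is bidentate and must span two cis positions.
Working through the distinct placements yields 4 geometric isomers: Br trans; Br cis (3 arrangements, 2 chiral).

4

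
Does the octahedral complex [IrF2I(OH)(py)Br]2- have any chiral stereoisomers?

yes

An octahedron has six vertices in three trans pairs; every non-trans pair is cis.
Exhaustive case analysis gives 9 geometric isomers.
Of these, 6 lack any improper symmetry element and so occur as enantiomeric pairs, giving 9 + 6 = 15 stereoisomers in total.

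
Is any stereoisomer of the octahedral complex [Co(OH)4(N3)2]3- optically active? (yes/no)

In an octahedral complex each vertex has one trans partner and four cis neighbours.
Systematic placement gives 2 geometric isomers: N3 trans; N3 cis.
Each arrangement has an internal mirror plane or centre of symmetry, so none is chiral.

no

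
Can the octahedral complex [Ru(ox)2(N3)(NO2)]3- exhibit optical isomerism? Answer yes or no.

An octahedron has six vertices in three trans pairs; every non-trans pair is cis.
Each ox is bidentate and must span two cis positions.
Systematic placement gives 2 geometric isomers: N3 and NO2 mutually trans; N3 and NO2 mutually cis (chiral).
One of these lacks any improper symmetry element and so occurs as an enantiomeric pair, giving 2 + 1 = 3 stereoisomers in total.

yes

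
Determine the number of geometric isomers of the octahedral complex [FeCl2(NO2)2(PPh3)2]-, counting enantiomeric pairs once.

5

An octahedron has six vertices in three trans pairs; every non-trans pair is cis.
Systematic placement gives 5 geometric isomers: Cl trans, NO2 trans, PPh3 trans; Cl trans, NO2 cis, PPh3 cis; Cl cis, NO2 cis, PPh3 trans; Cl cis, NO2 cis, PPh3 cis (chiral); Cl cis, NO2 trans, PPh3 cis.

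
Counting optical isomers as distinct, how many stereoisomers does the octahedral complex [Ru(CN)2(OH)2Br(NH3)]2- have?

8

The six octahedral sites form three mutually perpendicular trans pairs.
The distinct arrangements are (6 in all): CN cis, OH trans; CN cis, OH cis (3 arrangements, 2 chiral); CN trans, OH trans; CN trans, OH cis.
Of these, 2 lack any improper symmetry element and so occur as enantiomeric pairs, giving 6 + 2 = 8 stereoisomers in total.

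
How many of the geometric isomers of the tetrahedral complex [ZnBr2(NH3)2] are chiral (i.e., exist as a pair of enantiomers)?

0

All four vertices of a tetrahedron are equivalent and mutually adjacent, so cis/trans isomerism cannot arise.
Only one geometric arrangement is possible.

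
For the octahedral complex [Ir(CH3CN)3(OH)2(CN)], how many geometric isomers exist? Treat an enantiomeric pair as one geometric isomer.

The six octahedral sites form three mutually perpendicular trans pairs.
The distinct arrangements are (3 in all): CH3CN mer, OH trans; CH3CN mer, OH cis; CH3CN fac, OH cis.

3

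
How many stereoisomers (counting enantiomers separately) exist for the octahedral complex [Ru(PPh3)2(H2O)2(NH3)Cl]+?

The distinct arrangements are (6 in all): PPh3 trans, H2O cis; PPh3 cis, H2O cis (3 arrangements, 2 chiral); PPh3 trans, H2O trans; PPh3 cis, H2O trans.
Of these, 2 lack any improper symmetry element and so occur as enantiomeric pairs, giving 6 + 2 = 8 stereoisomers in total.

8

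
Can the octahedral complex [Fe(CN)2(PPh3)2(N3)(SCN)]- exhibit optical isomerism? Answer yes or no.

yes

In an octahedral complex each vertex has one trans partner and four cis neighbours.
Working through the distinct placements yields 6 geometric isomers: CN trans, PPh3 cis; CN trans, PPh3 trans; CN cis, PPh3 cis (3 arrangements, 2 chiral); CN cis, PPh3 trans.
Of these, 2 lack any improper symmetry element and so occur as enantiomeric pairs, giving 6 + 2 = 8 stereoisomers in total.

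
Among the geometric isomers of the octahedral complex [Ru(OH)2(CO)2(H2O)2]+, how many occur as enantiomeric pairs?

An octahedron has six vertices in three trans pairs; every non-trans pair is cis.
There are 5 geometric isomers: OH trans, CO trans, H2O trans; OH cis, CO trans, H2O cis; OH trans, CO cis, H2O cis; OH cis, CO cis, H2O cis (chiral); OH cis, CO cis, H2O trans.
One of these lacks any improper symmetry element and so occurs as an enantiomeric pair, giving 5 + 1 = 6 stereoisomers in total.

1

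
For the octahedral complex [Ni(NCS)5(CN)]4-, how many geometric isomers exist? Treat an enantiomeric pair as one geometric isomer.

1

In an octahedral complex each vertex has one trans partner and four cis neighbours.
Only one geometric arrangement is possible.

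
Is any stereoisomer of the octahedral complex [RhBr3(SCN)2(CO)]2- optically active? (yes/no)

no

An octahedron has six vertices in three trans pairs; every non-trans pair is cis.
The distinct arrangements are (3 in all): Br mer, SCN trans; Br mer, SCN cis; Br fac, SCN cis.
Each arrangement has an internal mirror plane or centre of symmetry, so none is chiral.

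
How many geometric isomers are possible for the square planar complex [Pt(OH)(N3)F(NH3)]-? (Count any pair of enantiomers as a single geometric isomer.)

3

In a square planar complex each vertex has one trans partner and two cis neighbours.
The distinct arrangements are (3 in all): (F/NH3 trans, N3/OH trans); (F/OH trans, N3/NH3 trans); (F/N3 trans, NH3/OH trans).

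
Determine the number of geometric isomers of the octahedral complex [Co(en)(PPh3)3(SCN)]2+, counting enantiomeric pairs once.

In an octahedral complex each vertex has one trans partner and four cis neighbours.
Each en is bidentate and must span two cis positions.
Systematic placement gives 2 geometric isomers: PPh3 mer; PPh3 fac.

2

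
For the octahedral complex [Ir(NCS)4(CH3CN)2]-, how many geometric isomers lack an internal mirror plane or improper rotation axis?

0

Systematic placement gives 2 geometric isomers: CH3CN trans; CH3CN cis.
Each arrangement has an internal mirror plane or centre of symmetry, so none is chiral.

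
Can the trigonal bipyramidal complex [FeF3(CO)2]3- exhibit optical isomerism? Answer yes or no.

In a trigonal bipyramid the two axial positions differ from the three equatorial ones.
There are 3 geometric isomers: CO both axial; CO one axial, one equatorial; CO both equatorial.
Each arrangement has an internal mirror plane or centre of symmetry, so none is chiral.

no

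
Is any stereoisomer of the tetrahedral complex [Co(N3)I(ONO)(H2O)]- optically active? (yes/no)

yes

All four vertices of a tetrahedron are equivalent and mutually adjacent, so cis/trans isomerism cannot arise.
Only one geometric arrangement is possible; it has no improper symmetry element, so it exists as a pair of enantiomers (2 stereoisomers).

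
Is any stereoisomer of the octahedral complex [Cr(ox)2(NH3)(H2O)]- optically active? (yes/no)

The six octahedral sites form three mutually perpendicular trans pairs.
Each ox is bidentate and must span two cis positions.
The distinct arrangements are (2 in all): NH3 and H2O mutually trans; NH3 and H2O mutually cis (chiral).
One of these lacks any improper symmetry element and so occurs as an enantiomeric pair, giving 2 + 1 = 3 stereoisomers in total.

yes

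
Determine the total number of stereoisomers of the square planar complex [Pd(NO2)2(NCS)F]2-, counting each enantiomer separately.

2

Working through the distinct placements yields 2 geometric isomers: NO2 cis; NO2 trans.
Each arrangement has an internal mirror plane or centre of symmetry, so none is chiral.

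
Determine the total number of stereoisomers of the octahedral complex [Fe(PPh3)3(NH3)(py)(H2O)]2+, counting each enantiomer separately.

5

In an octahedral complex each vertex has one trans partner and four cis neighbours.
There are 4 geometric isomers: PPh3 mer (3 arrangements); PPh3 fac (chiral).
One of these lacks any improper symmetry element and so occurs as an enantiomeric pair, giving 4 + 1 = 5 stereoisomers in total.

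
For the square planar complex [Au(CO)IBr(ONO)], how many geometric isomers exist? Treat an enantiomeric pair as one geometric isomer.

3

The distinct arrangements are (3 in all): (Br/I trans, CO/ONO trans); (Br/ONO trans, CO/I trans); (Br/CO trans, I/ONO trans).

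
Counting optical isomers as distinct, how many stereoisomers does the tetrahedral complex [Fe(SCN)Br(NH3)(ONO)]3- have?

In a tetrahedral complex all four positions are equivalent and every pair of ligands is adjacent — there is no cis/trans distinction.
Only one geometric arrangement is possible; it has no improper symmetry element, so it exists as a pair of enantiomers (2 stereoisomers).

2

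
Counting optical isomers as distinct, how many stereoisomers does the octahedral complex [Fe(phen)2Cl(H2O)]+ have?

3

In an octahedral complex each vertex has one trans partner and four cis neighbours.
Each phen is bidentate and must span two cis positions.
Working through the distinct placements yields 2 geometric isomers: Cl and H2O mutually trans; Cl and H2O mutually cis (chiral).
One of these lacks any improper symmetry element and so occurs as an enantiomeric pair, giving 2 + 1 = 3 stereoisomers in total.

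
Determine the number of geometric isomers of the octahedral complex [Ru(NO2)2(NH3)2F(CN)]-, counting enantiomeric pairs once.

The six octahedral sites form three mutually perpendicular trans pairs.
Systematic placement gives 6 geometric isomers: NO2 trans, NH3 trans; NO2 cis, NH3 cis (3 arrangements, 2 chiral); NO2 trans, NH3 cis; NO2 cis, NH3 trans.

6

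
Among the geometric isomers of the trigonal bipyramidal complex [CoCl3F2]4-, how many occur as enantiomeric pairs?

0

In a trigonal bipyramid the two axial positions differ from the three equatorial ones.
The distinct arrangements are (3 in all): F both equatorial; F one axial, one equatorial; F both axial.
Each arrangement has an internal mirror plane or centre of symmetry, so none is chiral.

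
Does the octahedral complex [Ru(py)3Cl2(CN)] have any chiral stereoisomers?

no

The six octahedral sites form three mutually perpendicular trans pairs.
There are 3 geometric isomers: py mer, Cl cis; py mer, Cl trans; py fac, Cl cis.
Each arrangement has an internal mirror plane or centre of symmetry, so none is chiral.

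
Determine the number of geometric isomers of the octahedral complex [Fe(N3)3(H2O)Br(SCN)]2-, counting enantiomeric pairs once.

4

In an octahedral complex each vertex has one trans partner and four cis neighbours.
The distinct arrangements are (4 in all): N3 mer (3 arrangements); N3 fac (chiral).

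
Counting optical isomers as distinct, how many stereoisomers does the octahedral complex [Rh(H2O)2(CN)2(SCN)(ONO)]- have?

An octahedron has six vertices in three trans pairs; every non-trans pair is cis.
Systematic placement gives 6 geometric isomers: H2O trans, CN trans; H2O cis, CN trans; H2O cis, CN cis (3 arrangements, 2 chiral); H2O trans, CN cis.
Of these, 2 lack any improper symmetry element and so occur as enantiomeric pairs, giving 6 + 2 = 8 stereoisomers in total.

8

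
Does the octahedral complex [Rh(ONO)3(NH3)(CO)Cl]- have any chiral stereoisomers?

The distinct arrangements are (4 in all): ONO mer (3 arrangements); ONO fac (chiral).
One of these lacks any improper symmetry element and so occurs as an enantiomeric pair, giving 4 + 1 = 5 stereoisomers in total.

yes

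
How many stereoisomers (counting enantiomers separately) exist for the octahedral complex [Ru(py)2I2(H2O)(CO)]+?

In an octahedral complex each vertex has one trans partner and four cis neighbours.
Working through the distinct placements yields 6 geometric isomers: py trans, I trans; py cis, I cis (3 arrangements, 2 chiral); py trans, I cis; py cis, I trans.
Of these, 2 lack any improper symmetry element and so occur as enantiomeric pairs, giving 6 + 2 = 8 stereoisomers in total.

8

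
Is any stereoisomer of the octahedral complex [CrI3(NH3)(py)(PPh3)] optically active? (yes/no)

yes

The six octahedral sites form three mutually perpendicular trans pairs.
Systematic placement gives 4 geometric isomers: I mer (3 arrangements); I fac (chiral).
One of these lacks any improper symmetry element and so occurs as an enantiomeric pair, giving 4 + 1 = 5 stereoisomers in total.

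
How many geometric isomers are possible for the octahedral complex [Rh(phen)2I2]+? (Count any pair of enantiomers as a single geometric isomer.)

An octahedron has six vertices in three trans pairs; every non-trans pair is cis.
Each phen is bidentate and must span two cis positions.
Systematic placement gives 2 geometric isomers: I trans; I cis (chiral).

2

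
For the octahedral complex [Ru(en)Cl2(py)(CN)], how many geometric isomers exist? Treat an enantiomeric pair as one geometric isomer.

Each en is bidentate and must span two cis positions.
There are 4 geometric isomers: Cl cis (3 arrangements, 2 chiral); Cl trans.

4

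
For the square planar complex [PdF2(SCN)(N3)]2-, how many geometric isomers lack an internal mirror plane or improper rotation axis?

0

In a square planar complex each vertex has one trans partner and two cis neighbours.
There are 2 geometric isomers: F cis; F trans.
Each arrangement has an internal mirror plane or centre of symmetry, so none is chiral.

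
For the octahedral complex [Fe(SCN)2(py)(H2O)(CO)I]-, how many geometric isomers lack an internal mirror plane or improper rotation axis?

An octahedron has six vertices in three trans pairs; every non-trans pair is cis.
Placing the ligands in turn and identifying arrangements related by rotation or reflection leaves 9 distinct geometric isomers.
Of these, 6 lack any improper symmetry element and so occur as enantiomeric pairs, giving 9 + 6 = 15 stereoisomers in total.

6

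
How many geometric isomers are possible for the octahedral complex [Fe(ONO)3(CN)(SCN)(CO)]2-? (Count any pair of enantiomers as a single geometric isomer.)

The six octahedral sites form three mutually perpendicular trans pairs.
There are 4 geometric isomers: ONO mer (3 arrangements); ONO fac (chiral).

4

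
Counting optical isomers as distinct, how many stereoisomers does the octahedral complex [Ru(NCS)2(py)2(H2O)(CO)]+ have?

There are 6 geometric isomers: NCS trans, py trans; NCS cis, py cis (3 arrangements, 2 chiral); NCS cis, py trans; NCS trans, py cis.
Of these, 2 lack any improper symmetry element and so occur as enantiomeric pairs, giving 6 + 2 = 8 stereoisomers in total.

8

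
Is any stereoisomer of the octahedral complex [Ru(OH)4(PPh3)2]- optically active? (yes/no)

The six octahedral sites form three mutually perpendicular trans pairs.
The distinct arrangements are (2 in all): PPh3 trans; PPh3 cis.
Each arrangement has an internal mirror plane or centre of symmetry, so none is chiral.

no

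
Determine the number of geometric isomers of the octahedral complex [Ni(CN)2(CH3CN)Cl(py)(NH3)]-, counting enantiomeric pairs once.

9

In an octahedral complex each vertex has one trans partner and four cis neighbours.
Systematic enumeration (placing each ligand type in turn and discarding arrangements equivalent by rotation or reflection) gives 9 geometric isomers.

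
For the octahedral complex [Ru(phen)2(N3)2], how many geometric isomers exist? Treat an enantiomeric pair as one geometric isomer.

In an octahedral complex each vertex has one trans partner and four cis neighbours.
Each phen is bidentate and must span two cis positions.
The distinct arrangements are (2 in all): N3 trans; N3 cis (chiral).

2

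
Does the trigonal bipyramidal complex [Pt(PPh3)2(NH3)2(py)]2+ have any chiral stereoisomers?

yes

A trigonal bipyramid has two axial and three equatorial sites, which are chemically inequivalent.
Placing the ligands in turn and identifying arrangements related by rotation or reflection leaves 5 distinct geometric isomers.
One of these lacks any improper symmetry element and so occurs as an enantiomeric pair, giving 5 + 1 = 6 stereoisomers in total.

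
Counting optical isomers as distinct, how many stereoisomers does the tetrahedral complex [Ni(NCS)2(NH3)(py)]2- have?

All four vertices of a tetrahedron are equivalent and mutually adjacent, so cis/trans isomerism cannot arise.
Only one geometric arrangement is possible.

1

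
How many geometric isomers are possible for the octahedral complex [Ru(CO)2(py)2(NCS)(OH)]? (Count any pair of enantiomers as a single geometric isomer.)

6

In an octahedral complex each vertex has one trans partner and four cis neighbours.
Systematic placement gives 6 geometric isomers: CO trans, py trans; CO trans, py cis; CO cis, py trans; CO cis, py cis (3 arrangements, 2 chiral).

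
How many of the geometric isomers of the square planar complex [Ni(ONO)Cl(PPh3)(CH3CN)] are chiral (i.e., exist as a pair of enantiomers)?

0

There are 3 geometric isomers: (CH3CN/ONO trans, Cl/PPh3 trans); (CH3CN/PPh3 trans, Cl/ONO trans); (CH3CN/Cl trans, ONO/PPh3 trans).
Each arrangement has an internal mirror plane or centre of symmetry, so none is chiral.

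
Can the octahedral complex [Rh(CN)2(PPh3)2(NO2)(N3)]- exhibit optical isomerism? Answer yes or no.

The six octahedral sites form three mutually perpendicular trans pairs.
Systematic placement gives 6 geometric isomers: CN trans, PPh3 trans; CN trans, PPh3 cis; CN cis, PPh3 trans; CN cis, PPh3 cis (3 arrangements, 2 chiral).
Of these, 2 lack any improper symmetry element and so occur as enantiomeric pairs, giving 6 + 2 = 8 stereoisomers in total.

yes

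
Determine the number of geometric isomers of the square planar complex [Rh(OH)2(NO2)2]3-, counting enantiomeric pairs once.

2

There are 2 geometric isomers: OH cis; OH trans.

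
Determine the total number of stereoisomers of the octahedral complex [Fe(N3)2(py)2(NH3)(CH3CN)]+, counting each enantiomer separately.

An octahedron has six vertices in three trans pairs; every non-trans pair is cis.
There are 6 geometric isomers: N3 cis, py trans; N3 cis, py cis (3 arrangements, 2 chiral); N3 trans, py trans; N3 trans, py cis.
Of these, 2 lack any improper symmetry element and so occur as enantiomeric pairs, giving 6 + 2 = 8 stereoisomers in total.

8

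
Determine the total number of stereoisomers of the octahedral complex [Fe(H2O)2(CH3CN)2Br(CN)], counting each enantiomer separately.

8

In an octahedral complex each vertex has one trans partner and four cis neighbours.
Working through the distinct placements yields 6 geometric isomers: H2O trans, CH3CN cis; H2O cis, CH3CN cis (3 arrangements, 2 chiral); H2O trans, CH3CN trans; H2O cis, CH3CN trans.
Of these, 2 lack any improper symmetry element and so occur as enantiomeric pairs, giving 6 + 2 = 8 stereoisomers in total.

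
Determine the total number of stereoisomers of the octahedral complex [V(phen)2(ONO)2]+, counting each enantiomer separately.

3

The six octahedral sites form three mutually perpendicular trans pairs.
Each phen is bidentate and must span two cis positions.
Working through the distinct placements yields 2 geometric isomers: ONO trans; ONO cis (chiral).
One of these lacks any improper symmetry element and so occurs as an enantiomeric pair, giving 2 + 1 = 3 stereoisomers in total.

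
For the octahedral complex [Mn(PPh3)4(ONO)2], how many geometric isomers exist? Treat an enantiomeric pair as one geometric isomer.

2

An octahedron has six vertices in three trans pairs; every non-trans pair is cis.
Systematic placement gives 2 geometric isomers: ONO trans; ONO cis.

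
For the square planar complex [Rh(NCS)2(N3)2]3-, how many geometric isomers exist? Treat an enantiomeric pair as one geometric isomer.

A square has two trans pairs of vertices; adjacent vertices are cis.
Working through the distinct placements yields 2 geometric isomers: NCS cis; NCS trans.

2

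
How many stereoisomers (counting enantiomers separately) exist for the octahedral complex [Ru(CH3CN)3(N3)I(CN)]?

5

The distinct arrangements are (4 in all): CH3CN mer (3 arrangements); CH3CN fac (chiral).
One of these lacks any improper symmetry element and so occurs as an enantiomeric pair, giving 4 + 1 = 5 stereoisomers in total.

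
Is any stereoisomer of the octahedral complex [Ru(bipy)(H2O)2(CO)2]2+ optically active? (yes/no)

yes

An octahedron has six vertices in three trans pairs; every non-trans pair is cis.
Each bipy is bidentate and must span two cis positions.
Working through the distinct placements yields 3 geometric isomers: H2O cis, CO trans; H2O cis, CO cis (chiral); H2O trans, CO cis.
One of these lacks any improper symmetry element and so occurs as an enantiomeric pair, giving 3 + 1 = 4 stereoisomers in total.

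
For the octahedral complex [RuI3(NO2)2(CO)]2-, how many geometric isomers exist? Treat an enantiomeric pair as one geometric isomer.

3

The six octahedral sites form three mutually perpendicular trans pairs.
The distinct arrangements are (3 in all): I mer, NO2 trans; I fac, NO2 cis; I mer, NO2 cis.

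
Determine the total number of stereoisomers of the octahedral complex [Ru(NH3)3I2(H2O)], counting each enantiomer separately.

3

An octahedron has six vertices in three trans pairs; every non-trans pair is cis.
Working through the distinct placements yields 3 geometric isomers: NH3 mer, I cis; NH3 mer, I trans; NH3 fac, I cis.
Each arrangement has an internal mirror plane or centre of symmetry, so none is chiral.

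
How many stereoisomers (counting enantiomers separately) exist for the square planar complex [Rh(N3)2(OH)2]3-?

Systematic placement gives 2 geometric isomers: N3 cis; N3 trans.
Each arrangement has an internal mirror plane or centre of symmetry, so none is chiral.

2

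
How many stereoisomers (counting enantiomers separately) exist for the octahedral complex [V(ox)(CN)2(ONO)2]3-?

Each ox is bidentate and must span two cis positions.
The distinct arrangements are (3 in all): CN trans, ONO cis; CN cis, ONO cis (chiral); CN cis, ONO trans.
One of these lacks any improper symmetry element and so occurs as an enantiomeric pair, giving 3 + 1 = 4 stereoisomers in total.

4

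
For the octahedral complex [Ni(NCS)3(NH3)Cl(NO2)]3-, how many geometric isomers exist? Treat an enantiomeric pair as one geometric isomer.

The distinct arrangements are (4 in all): NCS mer (3 arrangements); NCS fac (chiral).

4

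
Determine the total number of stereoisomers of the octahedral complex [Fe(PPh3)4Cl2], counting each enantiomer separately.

2

An octahedron has six vertices in three trans pairs; every non-trans pair is cis.
There are 2 geometric isomers: Cl trans; Cl cis.
Each arrangement has an internal mirror plane or centre of symmetry, so none is chiral.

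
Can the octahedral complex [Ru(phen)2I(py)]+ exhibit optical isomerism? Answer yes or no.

Each phen is bidentate and must span two cis positions.
Systematic placement gives 2 geometric isomers: I and py mutually cis (chiral); I and py mutually trans.
One of these lacks any improper symmetry element and so occurs as an enantiomeric pair, giving 2 + 1 = 3 stereoisomers in total.

yes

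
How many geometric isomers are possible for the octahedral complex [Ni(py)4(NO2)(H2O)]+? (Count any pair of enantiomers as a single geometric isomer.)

2

The distinct arrangements are (2 in all): NO2 and H2O mutually trans; NO2 and H2O mutually cis.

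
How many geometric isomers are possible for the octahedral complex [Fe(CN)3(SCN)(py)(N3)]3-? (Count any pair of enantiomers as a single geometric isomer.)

4

An octahedron has six vertices in three trans pairs; every non-trans pair is cis.
Working through the distinct placements yields 4 geometric isomers: CN mer (3 arrangements); CN fac (chiral).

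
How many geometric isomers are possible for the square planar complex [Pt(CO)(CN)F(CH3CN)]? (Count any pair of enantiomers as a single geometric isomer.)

The distinct arrangements are (3 in all): (CH3CN/CO trans, CN/F trans); (CH3CN/F trans, CN/CO trans); (CH3CN/CN trans, CO/F trans).

3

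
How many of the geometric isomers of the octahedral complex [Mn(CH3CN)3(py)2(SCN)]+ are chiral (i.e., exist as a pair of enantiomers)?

0

In an octahedral complex each vertex has one trans partner and four cis neighbours.
The distinct arrangements are (3 in all): CH3CN mer, py trans; CH3CN mer, py cis; CH3CN fac, py cis.
Each arrangement has an internal mirror plane or centre of symmetry, so none is chiral.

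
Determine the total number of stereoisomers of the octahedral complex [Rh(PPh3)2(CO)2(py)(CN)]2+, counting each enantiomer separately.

8

The six octahedral sites form three mutually perpendicular trans pairs.
The distinct arrangements are (6 in all): PPh3 cis, CO cis (3 arrangements, 2 chiral); PPh3 trans, CO cis; PPh3 cis, CO trans; PPh3 trans, CO trans.
Of these, 2 lack any improper symmetry element and so occur as enantiomeric pairs, giving 6 + 2 = 8 stereoisomers in total.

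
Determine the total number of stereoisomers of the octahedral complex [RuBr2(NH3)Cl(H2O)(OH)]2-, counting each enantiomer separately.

15

Placing the ligands in turn and identifying arrangements related by rotation or reflection leaves 9 distinct geometric isomers.
Of these, 6 lack any improper symmetry element and so occur as enantiomeric pairs, giving 9 + 6 = 15 stereoisomers in total.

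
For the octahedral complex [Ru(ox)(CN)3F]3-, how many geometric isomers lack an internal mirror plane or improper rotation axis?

In an octahedral complex each vertex has one trans partner and four cis neighbours.
Each ox is bidentate and must span two cis positions.
Working through the distinct placements yields 2 geometric isomers: CN mer; CN fac.
Each arrangement has an internal mirror plane or centre of symmetry, so none is chiral.

0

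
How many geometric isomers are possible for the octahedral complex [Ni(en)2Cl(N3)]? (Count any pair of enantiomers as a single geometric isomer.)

2

The six octahedral sites form three mutually perpendicular trans pairs.
Each en is bidentate and must span two cis positions.
The distinct arrangements are (2 in all): Cl and N3 mutually trans; Cl and N3 mutually cis (chiral).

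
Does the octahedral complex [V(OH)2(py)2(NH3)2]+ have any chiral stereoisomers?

An octahedron has six vertices in three trans pairs; every non-trans pair is cis.
The distinct arrangements are (5 in all): OH trans, py trans, NH3 trans; OH cis, py cis, NH3 trans; OH cis, py trans, NH3 cis; OH cis, py cis, NH3 cis (chiral); OH trans, py cis, NH3 cis.
One of these lacks any improper symmetry element and so occurs as an enantiomeric pair, giving 5 + 1 = 6 stereoisomers in total.

yes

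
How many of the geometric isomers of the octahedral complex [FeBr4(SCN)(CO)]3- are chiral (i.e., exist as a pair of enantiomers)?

0

In an octahedral complex each vertex has one trans partner and four cis neighbours.
Working through the distinct placements yields 2 geometric isomers: SCN and CO mutually trans; SCN and CO mutually cis.
Each arrangement has an internal mirror plane or centre of symmetry, so none is chiral.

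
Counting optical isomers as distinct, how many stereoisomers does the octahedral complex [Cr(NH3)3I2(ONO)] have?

3

In an octahedral complex each vertex has one trans partner and four cis neighbours.
The distinct arrangements are (3 in all): NH3 mer, I trans; NH3 fac, I cis; NH3 mer, I cis.
Each arrangement has an internal mirror plane or centre of symmetry, so none is chiral.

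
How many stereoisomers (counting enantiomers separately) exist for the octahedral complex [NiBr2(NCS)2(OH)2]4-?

6

In an octahedral complex each vertex has one trans partner and four cis neighbours.
There are 5 geometric isomers: Br trans, NCS trans, OH trans; Br trans, NCS cis, OH cis; Br cis, NCS cis, OH trans; Br cis, NCS cis, OH cis (chiral); Br cis, NCS trans, OH cis.
One of these lacks any improper symmetry element and so occurs as an enantiomeric pair, giving 5 + 1 = 6 stereoisomers in total.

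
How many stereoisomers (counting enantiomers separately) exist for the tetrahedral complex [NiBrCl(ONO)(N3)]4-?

All four vertices of a tetrahedron are equivalent and mutually adjacent, so cis/trans isomerism cannot arise.
Only one geometric arrangement is possible; it has no improper symmetry element, so it exists as a pair of enantiomers (2 stereoisomers).

2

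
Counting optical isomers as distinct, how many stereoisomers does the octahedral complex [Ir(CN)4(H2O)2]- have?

2

Working through the distinct placements yields 2 geometric isomers: H2O trans; H2O cis.
Each arrangement has an internal mirror plane or centre of symmetry, so none is chiral.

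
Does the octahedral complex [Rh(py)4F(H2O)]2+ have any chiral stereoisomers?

no

In an octahedral complex each vertex has one trans partner and four cis neighbours.
Systematic placement gives 2 geometric isomers: F and H2O mutually trans; F and H2O mutually cis.
Each arrangement has an internal mirror plane or centre of symmetry, so none is chiral.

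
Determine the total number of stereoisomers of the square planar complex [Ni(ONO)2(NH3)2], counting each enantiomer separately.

In a square planar complex each vertex has one trans partner and two cis neighbours.
Working through the distinct placements yields 2 geometric isomers: ONO cis; ONO trans.
Each arrangement has an internal mirror plane or centre of symmetry, so none is chiral.

2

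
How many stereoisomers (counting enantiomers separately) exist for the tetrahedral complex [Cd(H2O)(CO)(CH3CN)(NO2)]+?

2

In a tetrahedral complex all four positions are equivalent and every pair of ligands is adjacent — there is no cis/trans distinction.
Only one geometric arrangement is possible; it has no improper symmetry element, so it exists as a pair of enantiomers (2 stereoisomers).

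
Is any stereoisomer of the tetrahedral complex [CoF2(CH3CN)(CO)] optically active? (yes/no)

All four vertices of a tetrahedron are equivalent and mutually adjacent, so cis/trans isomerism cannot arise.
Only one geometric arrangement is possible.

no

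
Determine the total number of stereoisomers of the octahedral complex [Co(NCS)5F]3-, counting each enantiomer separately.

The six octahedral sites form three mutually perpendicular trans pairs.
Only one geometric arrangement is possible.

1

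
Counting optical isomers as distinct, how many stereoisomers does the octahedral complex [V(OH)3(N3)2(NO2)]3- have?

3

In an octahedral complex each vertex has one trans partner and four cis neighbours.
There are 3 geometric isomers: OH mer, N3 trans; OH mer, N3 cis; OH fac, N3 cis.
Each arrangement has an internal mirror plane or centre of symmetry, so none is chiral.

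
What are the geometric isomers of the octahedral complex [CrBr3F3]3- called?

fac and mer

The distinct arrangements are (2 in all): Br mer; Br fac.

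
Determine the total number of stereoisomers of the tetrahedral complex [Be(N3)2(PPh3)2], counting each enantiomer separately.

All four vertices of a tetrahedron are equivalent and mutually adjacent, so cis/trans isomerism cannot arise.
Only one geometric arrangement is possible.

1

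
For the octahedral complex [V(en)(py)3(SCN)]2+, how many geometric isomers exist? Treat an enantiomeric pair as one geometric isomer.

2

Each en is bidentate and must span two cis positions.
Systematic placement gives 2 geometric isomers: py mer; py fac.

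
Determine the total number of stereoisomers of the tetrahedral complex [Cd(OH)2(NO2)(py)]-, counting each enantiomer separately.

All four vertices of a tetrahedron are equivalent and mutually adjacent, so cis/trans isomerism cannot arise.
Only one geometric arrangement is possible.

1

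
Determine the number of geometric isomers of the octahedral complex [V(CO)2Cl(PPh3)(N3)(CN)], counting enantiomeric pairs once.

An octahedron has six vertices in three trans pairs; every non-trans pair is cis.
Exhaustive case analysis gives 9 geometric isomers.

9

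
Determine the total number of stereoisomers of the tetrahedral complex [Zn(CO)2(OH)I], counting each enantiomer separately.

1

Only one geometric arrangement is possible.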